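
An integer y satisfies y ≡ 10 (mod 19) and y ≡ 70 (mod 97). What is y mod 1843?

19⁻¹ mod 97: 19·46 ≡ 1 (mod 97), so 19⁻¹ ≡ 46.
y = 10 + 19·((70 − 10)·46 mod 97) = 10 + 19·44 = 846.
Check: 846 mod 19 = 10, 846 mod 97 = 70. ✓

846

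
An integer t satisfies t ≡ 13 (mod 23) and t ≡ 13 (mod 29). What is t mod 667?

13

23⁻¹ mod 29: 23*24 ≡ 1 (mod 29), so 23⁻¹ ≡ 24.
t = 13 + 23*((13 − 13)*24 mod 29) = 13 + 23*0 = 13.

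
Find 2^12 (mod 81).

12 in binary is 1100, i.e. 12 = 8 + 4.
2^1 ≡ 2 (mod 81)
2^2 ≡ 2^2 = 4 (mod 81)
2^4 ≡ 4^2 = 16 (mod 81)
2^8 ≡ 16^2 = 256 ≡ 13 (mod 81)
2^12 = 2^8 × 2^4 ≡ 13 × 16 (mod 81).
13 × 16 = 208 ≡ 46 (mod 81).

46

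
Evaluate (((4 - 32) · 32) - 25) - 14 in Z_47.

4 - 32 = -28 ≡ 19 (mod 47)
19 · 32 = 608 ≡ 44 (mod 47)
44 - 25 = 19
19 - 14 = 5

5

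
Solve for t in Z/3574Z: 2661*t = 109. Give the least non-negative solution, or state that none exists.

865

gcd(2661, 3574) = 1, so a unique solution mod 3574 exists.
2661⁻¹ ≡ 2795 (mod 3574).
t ≡ 2795*109 ≡ 865 (mod 3574).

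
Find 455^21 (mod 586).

Using repeated squaring:
21 in binary is 10101, i.e. 21 = 16 + 4 + 1.
455^1 ≡ 455 (mod 586)
455^2 ≡ 455^2 = 207025 ≡ 167 (mod 586)
455^4 ≡ 167^2 = 27889 ≡ 347 (mod 586)
455^8 ≡ 347^2 = 120409 ≡ 279 (mod 586)
455^16 ≡ 279^2 = 77841 ≡ 489 (mod 586)
455^21 = 455^16 · 455^4 · 455^1 ≡ 489 · 347 · 455 (mod 586).
Accumulate the product:
489 · 347 = 169683 ≡ 329
329 · 455 = 149695 ≡ 265

265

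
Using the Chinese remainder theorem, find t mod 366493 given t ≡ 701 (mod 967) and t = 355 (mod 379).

967⁻¹ mod 379: 967×243 ≡ 1 (mod 379), so 967⁻¹ ≡ 243.
t = 701 + 967×((355 − 701)×243 mod 379) = 701 + 967×60 = 58721.
Check: 58721 mod 967 = 701, 58721 mod 379 = 355. ✓

58721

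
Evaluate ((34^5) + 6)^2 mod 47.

(34)^5 ≡ 7 (mod 47)
7 + 6 = 13
(13)^2 ≡ 28 (mod 47)

28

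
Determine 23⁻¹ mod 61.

8

Run the extended Euclidean algorithm:
61 = 2*23 + 15
23 = 1*15 + 8
15 = 1*8 + 7
8 = 1*7 + 1
7 = 7*1 + 0
gcd(23, 61) = 1, so the inverse exists.
Bézout: 1 = −3*61 + 8*23.
So 23⁻¹ ≡ 8 (mod 61).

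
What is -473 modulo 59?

-473 = -9·59 + 58, so -473 ≡ 58 (mod 59).

58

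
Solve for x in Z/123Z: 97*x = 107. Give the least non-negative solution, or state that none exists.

gcd(97, 123) = 1, so a unique solution mod 123 exists.
97⁻¹ ≡ 52 (mod 123).
x ≡ 52*107 ≡ 29 (mod 123).

29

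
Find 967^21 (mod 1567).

By square-and-multiply:
21 in binary is 10101, i.e. 21 = 16 + 4 + 1.
967^1 ≡ 967 (mod 1567)
967^2 ≡ 967^2 = 935089 ≡ 1157 (mod 1567)
967^4 ≡ 1157^2 = 1338649 ≡ 431 (mod 1567)
967^8 ≡ 431^2 = 185761 ≡ 855 (mod 1567)
967^16 ≡ 855^2 = 731025 ≡ 803 (mod 1567)
967^21 = 967^16 · 967^4 · 967^1 ≡ 803 · 431 · 967 (mod 1567).
Accumulate the product:
803 · 431 = 346093 ≡ 1353
1353 · 967 = 1308351 ≡ 1473

1473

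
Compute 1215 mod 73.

1215 = 16·73 + 47, so 1215 ≡ 47 (mod 73).

47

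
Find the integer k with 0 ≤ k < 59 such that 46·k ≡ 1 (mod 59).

59 = 1×46 + 13
46 = 3×13 + 7
13 = 1×7 + 6
7 = 1×6 + 1
6 = 6×1 + 0
gcd(46, 59) = 1, so the inverse exists.
Bézout: 1 = −7×59 + 9×46.
So 46⁻¹ ≡ 9 (mod 59).

9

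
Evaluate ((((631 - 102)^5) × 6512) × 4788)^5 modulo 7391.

631 - 102 = 529
(529)^5 ≡ 5324 (mod 7391)
5324 × 6512 = 34669888 ≡ 6098 (mod 7391)
6098 × 4788 = 29197224 ≡ 2774 (mod 7391)
(2774)^5 ≡ 2090 (mod 7391)

2090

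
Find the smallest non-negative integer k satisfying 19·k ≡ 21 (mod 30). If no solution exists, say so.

gcd(19, 30) = 1, so a unique solution mod 30 exists.
19⁻¹ ≡ 19 (mod 30).
k ≡ 19·21 ≡ 9 (mod 30).

9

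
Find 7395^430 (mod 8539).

2083

Compute successive squares:
430 in binary is 110101110, i.e. 430 = 256 + 128 + 32 + 8 + 4 + 2.
7395^1 ≡ 7395 (mod 8539)
7395^2 ≡ 7395^2 = 54686025 ≡ 2269 (mod 8539)
7395^4 ≡ 2269^2 = 5148361 ≡ 7883 (mod 8539)
7395^8 ≡ 7883^2 = 62141689 ≡ 3386 (mod 8539)
7395^16 ≡ 3386^2 = 11464996 ≡ 5658 (mod 8539)
7395^32 ≡ 5658^2 = 32012964 ≡ 253 (mod 8539)
7395^64 ≡ 253^2 = 64009 ≡ 4236 (mod 8539)
7395^128 ≡ 4236^2 = 17943696 ≡ 3257 (mod 8539)
7395^256 ≡ 3257^2 = 10608049 ≡ 2611 (mod 8539)
7395^430 = 7395^256 * 7395^128 * 7395^32 * 7395^8 * 7395^4 * 7395^2 ≡ 2611 * 3257 * 253 * 3386 * 7883 * 2269 (mod 8539).
Accumulate the product:
2611 * 3257 = 8504027 ≡ 7722
7722 * 253 = 1953666 ≡ 6774
6774 * 3386 = 22936764 ≡ 1010
1010 * 7883 = 7961830 ≡ 3482
3482 * 2269 = 7900658 ≡ 2083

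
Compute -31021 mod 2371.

-31021 = -14*2371 + 2173, so -31021 ≡ 2173 (mod 2371).

2173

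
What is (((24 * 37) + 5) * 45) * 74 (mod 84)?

24 * 37 = 888 ≡ 48 (mod 84)
48 + 5 = 53
53 * 45 = 2385 ≡ 33 (mod 84)
33 * 74 = 2442 ≡ 6 (mod 84)

6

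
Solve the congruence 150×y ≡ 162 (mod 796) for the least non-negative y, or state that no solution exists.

17

gcd(150, 796) = 2, and 2 | 162, so solutions exist.
Divide through by 2: 75×y = 81 (mod 398).
75⁻¹ ≡ 69 (mod 398).
y ≡ 69×81 ≡ 17 (mod 398).
The smallest non-negative solution is y = 17.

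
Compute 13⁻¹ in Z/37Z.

Apply the Euclidean algorithm and back-substitute:
37 = 2·13 + 11
13 = 1·11 + 2
11 = 5·2 + 1
2 = 2·1 + 0
gcd(13, 37) = 1, so the inverse exists.
Back-substitute for 1:
1 = 1·11 − 5·2
  = −5·13 + 6·11
  = 6·37 − 17·13
So 13⁻¹ ≡ −17 ≡ 20 (mod 37).

20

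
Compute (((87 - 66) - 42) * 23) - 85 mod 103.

50

87 - 66 = 21
21 - 42 = -21 ≡ 82 (mod 103)
82 * 23 = 1886 ≡ 32 (mod 103)
32 - 85 = -53 ≡ 50 (mod 103)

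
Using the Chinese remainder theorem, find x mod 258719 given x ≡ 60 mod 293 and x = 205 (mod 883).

32876

293⁻¹ mod 883: 293×220 ≡ 1 (mod 883), so 293⁻¹ ≡ 220.
x = 60 + 293×((205 − 60)×220 mod 883) = 60 + 293×112 = 32876.
Check: 32876 mod 293 = 60, 32876 mod 883 = 205. ✓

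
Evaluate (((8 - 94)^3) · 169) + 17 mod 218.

173

8 - 94 = -86 ≡ 132 (mod 218)
(132)^3 ≡ 68 (mod 218)
68 · 169 = 11492 ≡ 156 (mod 218)
156 + 17 = 173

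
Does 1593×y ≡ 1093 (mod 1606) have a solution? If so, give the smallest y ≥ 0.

163

gcd(1593, 1606) = 1, so a unique solution mod 1606 exists.
1593⁻¹ ≡ 247 (mod 1606).
y ≡ 247×1093 ≡ 163 (mod 1606).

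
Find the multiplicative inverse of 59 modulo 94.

51

94 = 1*59 + 35
59 = 1*35 + 24
35 = 1*24 + 11
24 = 2*11 + 2
11 = 5*2 + 1
2 = 2*1 + 0
gcd(59, 94) = 1, so the inverse exists.
Back-substitute for 1:
1 = 1*11 − 5*2
  = −5*24 + 11*11
  = 11*35 − 16*24
  = −16*59 + 27*35
  = 27*94 − 43*59
So 59⁻¹ ≡ −43 ≡ 51 (mod 94).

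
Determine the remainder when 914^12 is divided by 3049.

By square-and-multiply:
12 in binary is 1100, i.e. 12 = 8 + 4.
914^1 ≡ 914 (mod 3049)
914^2 ≡ 914^2 = 835396 ≡ 3019 (mod 3049)
914^4 ≡ 3019^2 = 9114361 ≡ 900 (mod 3049)
914^8 ≡ 900^2 = 810000 ≡ 2015 (mod 3049)
914^12 = 914^8 × 914^4 ≡ 2015 × 900 (mod 3049).
2015 × 900 = 1813500 ≡ 2394 (mod 3049).

2394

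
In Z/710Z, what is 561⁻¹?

Run the extended Euclidean algorithm:
710 = 1*561 + 149
561 = 3*149 + 114
149 = 1*114 + 35
114 = 3*35 + 9
35 = 3*9 + 8
9 = 1*8 + 1
8 = 8*1 + 0
gcd(561, 710) = 1, so the inverse exists.
Back-substitute for 1:
1 = 1*9 − 1*8
  = −1*35 + 4*9
  = 4*114 − 13*35
  = −13*149 + 17*114
  = 17*561 − 64*149
  = −64*710 + 81*561
So 561⁻¹ ≡ 81 (mod 710).

81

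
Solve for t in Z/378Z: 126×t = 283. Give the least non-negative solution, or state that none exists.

gcd(126, 378) = 126, and 126 does not divide 283.
So the congruence has no solution.

no solution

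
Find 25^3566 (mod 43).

10

Using repeated squaring:
25^1 ≡ 25 (mod 43)
25^2 ≡ 25^2 = 625 ≡ 23 (mod 43)
25^4 ≡ 23^2 = 529 ≡ 13 (mod 43)
25^8 ≡ 13^2 = 169 ≡ 40 (mod 43)
25^16 ≡ 40^2 = 1600 ≡ 9 (mod 43)
25^32 ≡ 9^2 = 81 ≡ 38 (mod 43)
25^64 ≡ 38^2 = 1444 ≡ 25 (mod 43)
25^128 ≡ 25^2 = 625 ≡ 23 (mod 43)
25^256 ≡ 23^2 = 529 ≡ 13 (mod 43)
25^512 ≡ 13^2 = 169 ≡ 40 (mod 43)
25^1024 ≡ 40^2 = 1600 ≡ 9 (mod 43)
25^2048 ≡ 9^2 = 81 ≡ 38 (mod 43)
25^3566 = 25^2048 * 25^1024 * 25^256 * 25^128 * 25^64 * 25^32 * 25^8 * 25^4 * 25^2 ≡ 38 * 9 * 13 * 23 * 25 * 38 * 40 * 13 * 23 (mod 43).
Accumulate the product:
38 * 9 = 342 ≡ 41
41 * 13 = 533 ≡ 17
17 * 23 = 391 ≡ 4
4 * 25 = 100 ≡ 14
14 * 38 = 532 ≡ 16
16 * 40 = 640 ≡ 38
38 * 13 = 494 ≡ 21
21 * 23 = 483 ≡ 10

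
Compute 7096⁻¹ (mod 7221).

7221 = 1·7096 + 125
7096 = 56·125 + 96
125 = 1·96 + 29
96 = 3·29 + 9
29 = 3·9 + 2
9 = 4·2 + 1
2 = 2·1 + 0
gcd(7096, 7221) = 1, so the inverse exists.
Back-substitute for 1:
1 = 1·9 − 4·2
  = −4·29 + 13·9
  = 13·96 − 43·29
  = −43·125 + 56·96
  = 56·7096 − 3179·125
  = −3179·7221 + 3235·7096
So 7096⁻¹ ≡ 3235 (mod 7221).

3235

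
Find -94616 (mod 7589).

-94616 = -13·7589 + 4041, so -94616 ≡ 4041 (mod 7589).

4041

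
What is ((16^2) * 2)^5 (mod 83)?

(16)^2 ≡ 7 (mod 83)
7 * 2 = 14
(14)^5 ≡ 67 (mod 83)

67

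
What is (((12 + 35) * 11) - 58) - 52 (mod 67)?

12 + 35 = 47
47 * 11 = 517 ≡ 48 (mod 67)
48 - 58 = -10 ≡ 57 (mod 67)
57 - 52 = 5

5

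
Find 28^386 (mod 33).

Using repeated squaring:
28^1 ≡ 28 (mod 33)
28^2 ≡ 28^2 = 784 ≡ 25 (mod 33)
28^4 ≡ 25^2 = 625 ≡ 31 (mod 33)
28^8 ≡ 31^2 = 961 ≡ 4 (mod 33)
28^16 ≡ 4^2 = 16 (mod 33)
28^32 ≡ 16^2 = 256 ≡ 25 (mod 33)
28^64 ≡ 25^2 = 625 ≡ 31 (mod 33)
28^128 ≡ 31^2 = 961 ≡ 4 (mod 33)
28^256 ≡ 4^2 = 16 (mod 33)
28^386 = 28^256 * 28^128 * 28^2 ≡ 16 * 4 * 25 (mod 33).
Accumulate the product:
16 * 4 = 64 ≡ 31
31 * 25 = 775 ≡ 16

16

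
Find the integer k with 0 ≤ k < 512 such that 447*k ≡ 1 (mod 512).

By the extended Euclidean algorithm:
512 = 1*447 + 65
447 = 6*65 + 57
65 = 1*57 + 8
57 = 7*8 + 1
8 = 8*1 + 0
gcd(447, 512) = 1, so the inverse exists.
Back-substitute for 1:
1 = 1*57 − 7*8
  = −7*65 + 8*57
  = 8*447 − 55*65
  = −55*512 + 63*447
So 447⁻¹ ≡ 63 (mod 512).

63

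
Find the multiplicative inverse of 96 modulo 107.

Run the extended Euclidean algorithm:
107 = 1×96 + 11
96 = 8×11 + 8
11 = 1×8 + 3
8 = 2×3 + 2
3 = 1×2 + 1
2 = 2×1 + 0
gcd(96, 107) = 1, so the inverse exists.
Back-substitute for 1:
1 = 1×3 − 1×2
  = −1×8 + 3×3
  = 3×11 − 4×8
  = −4×96 + 35×11
  = 35×107 − 39×96
So 96⁻¹ ≡ −39 ≡ 68 (mod 107).

68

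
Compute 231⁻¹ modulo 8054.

Apply the Euclidean algorithm and back-substitute:
8054 = 34·231 + 200
231 = 1·200 + 31
200 = 6·31 + 14
31 = 2·14 + 3
14 = 4·3 + 2
3 = 1·2 + 1
2 = 2·1 + 0
gcd(231, 8054) = 1, so the inverse exists.
Back-substitute for 1:
1 = 1·3 − 1·2
  = −1·14 + 5·3
  = 5·31 − 11·14
  = −11·200 + 71·31
  = 71·231 − 82·200
  = −82·8054 + 2859·231
So 231⁻¹ ≡ 2859 (mod 8054).

2859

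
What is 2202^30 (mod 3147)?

2025

30 in binary is 11110, i.e. 30 = 16 + 8 + 4 + 2.
2202^1 ≡ 2202 (mod 3147)
2202^2 ≡ 2202^2 = 4848804 ≡ 2424 (mod 3147)
2202^4 ≡ 2424^2 = 5875776 ≡ 327 (mod 3147)
2202^8 ≡ 327^2 = 106929 ≡ 3078 (mod 3147)
2202^16 ≡ 3078^2 = 9474084 ≡ 1614 (mod 3147)
2202^30 = 2202^16 * 2202^8 * 2202^4 * 2202^2 ≡ 1614 * 3078 * 327 * 2424 (mod 3147).
Accumulate the product:
1614 * 3078 = 4967892 ≡ 1926
1926 * 327 = 629802 ≡ 402
402 * 2424 = 974448 ≡ 2025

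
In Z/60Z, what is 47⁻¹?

60 = 1*47 + 13
47 = 3*13 + 8
13 = 1*8 + 5
8 = 1*5 + 3
5 = 1*3 + 2
3 = 1*2 + 1
2 = 2*1 + 0
gcd(47, 60) = 1, so the inverse exists.
Back-substitute for 1:
1 = 1*3 − 1*2
  = −1*5 + 2*3
  = 2*8 − 3*5
  = −3*13 + 5*8
  = 5*47 − 18*13
  = −18*60 + 23*47
So 47⁻¹ ≡ 23 (mod 60).

23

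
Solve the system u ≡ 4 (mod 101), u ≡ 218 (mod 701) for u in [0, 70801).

101⁻¹ mod 701: 101·118 ≡ 1 (mod 701), so 101⁻¹ ≡ 118.
u = 4 + 101·((218 − 4)·118 mod 701) = 4 + 101·16 = 1620.
Check: 1620 mod 101 = 4, 1620 mod 701 = 218. ✓

1620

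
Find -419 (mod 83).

-419 = -6×83 + 79, so -419 ≡ 79 (mod 83).

79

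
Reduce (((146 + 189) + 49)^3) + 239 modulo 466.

146 + 189 = 335
335 + 49 = 384
(384)^3 ≡ 376 (mod 466)
376 + 239 = 615 ≡ 149 (mod 466)

149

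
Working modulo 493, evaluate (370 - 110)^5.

370 - 110 = 260
(260)^5 ≡ 405 (mod 493)

405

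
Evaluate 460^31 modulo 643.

347

By square-and-multiply:
460^1 ≡ 460 (mod 643)
460^2 ≡ 460^2 = 211600 ≡ 53 (mod 643)
460^4 ≡ 53^2 = 2809 ≡ 237 (mod 643)
460^8 ≡ 237^2 = 56169 ≡ 228 (mod 643)
460^16 ≡ 228^2 = 51984 ≡ 544 (mod 643)
460^31 = 460^16 · 460^8 · 460^4 · 460^2 · 460^1 ≡ 544 · 228 · 237 · 53 · 460 (mod 643).
Accumulate the product:
544 · 228 = 124032 ≡ 576
576 · 237 = 136512 ≡ 196
196 · 53 = 10388 ≡ 100
100 · 460 = 46000 ≡ 347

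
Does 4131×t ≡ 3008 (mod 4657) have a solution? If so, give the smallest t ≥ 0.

2491

gcd(4131, 4657) = 1, so a unique solution mod 4657 exists.
4131⁻¹ ≡ 4294 (mod 4657).
t ≡ 4294×3008 ≡ 2491 (mod 4657).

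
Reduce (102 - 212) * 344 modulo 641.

620

102 - 212 = -110 ≡ 531 (mod 641)
531 * 344 = 182664 ≡ 620 (mod 641)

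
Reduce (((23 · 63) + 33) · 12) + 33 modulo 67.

23 · 63 = 1449 ≡ 42 (mod 67)
42 + 33 = 75 ≡ 8 (mod 67)
8 · 12 = 96 ≡ 29 (mod 67)
29 + 33 = 62

62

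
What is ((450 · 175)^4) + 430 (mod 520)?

450 · 175 = 78750 ≡ 230 (mod 520)
(230)^4 ≡ 360 (mod 520)
360 + 430 = 790 ≡ 270 (mod 520)

270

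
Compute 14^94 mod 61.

94 in binary is 1011110, i.e. 94 = 64 + 16 + 8 + 4 + 2.
14^1 ≡ 14 (mod 61)
14^2 ≡ 14^2 = 196 ≡ 13 (mod 61)
14^4 ≡ 13^2 = 169 ≡ 47 (mod 61)
14^8 ≡ 47^2 = 2209 ≡ 13 (mod 61)
14^16 ≡ 13^2 = 169 ≡ 47 (mod 61)
14^32 ≡ 47^2 = 2209 ≡ 13 (mod 61)
14^64 ≡ 13^2 = 169 ≡ 47 (mod 61)
14^94 = 14^64 · 14^16 · 14^8 · 14^4 · 14^2 ≡ 47 · 47 · 13 · 47 · 13 (mod 61).
Accumulate the product:
47 · 47 = 2209 ≡ 13
13 · 13 = 169 ≡ 47
47 · 47 = 2209 ≡ 13
13 · 13 = 169 ≡ 47

47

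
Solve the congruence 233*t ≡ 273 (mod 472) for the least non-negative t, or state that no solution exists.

gcd(233, 472) = 1, so a unique solution mod 472 exists.
233⁻¹ ≡ 393 (mod 472).
t ≡ 393*273 ≡ 145 (mod 472).

145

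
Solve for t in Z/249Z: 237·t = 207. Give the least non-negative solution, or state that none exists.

gcd(237, 249) = 3, and 3 | 207, so solutions exist.
Divide through by 3: 79·t ≡ 69 mod 83.
79⁻¹ ≡ 62 (mod 83).
t ≡ 62·69 ≡ 45 (mod 83).
The smallest non-negative solution is t = 45.

45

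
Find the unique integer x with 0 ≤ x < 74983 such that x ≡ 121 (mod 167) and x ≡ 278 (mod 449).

167⁻¹ mod 449: 167×285 ≡ 1 (mod 449), so 167⁻¹ ≡ 285.
x = 121 + 167×((278 − 121)×285 mod 449) = 121 + 167×294 = 49219.
Check: 49219 mod 167 = 121, 49219 mod 449 = 278. ✓

49219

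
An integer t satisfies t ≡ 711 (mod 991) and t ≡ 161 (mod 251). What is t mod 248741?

23504

991⁻¹ mod 251: 991·193 ≡ 1 (mod 251), so 991⁻¹ ≡ 193.
t = 711 + 991·((161 − 711)·193 mod 251) = 711 + 991·23 = 23504.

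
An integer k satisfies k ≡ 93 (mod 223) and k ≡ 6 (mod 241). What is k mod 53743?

223⁻¹ mod 241: 223×174 ≡ 1 (mod 241), so 223⁻¹ ≡ 174.
k = 93 + 223×((6 − 93)×174 mod 241) = 93 + 223×45 = 10128.
Check: 10128 mod 223 = 93, 10128 mod 241 = 6. ✓

10128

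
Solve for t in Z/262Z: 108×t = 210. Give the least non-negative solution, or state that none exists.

gcd(108, 262) = 2, and 2 | 210, so solutions exist.
Divide through by 2: 54×t ≡ 105 mod 131.
54⁻¹ ≡ 17 (mod 131).
t ≡ 17×105 ≡ 82 (mod 131).
The smallest non-negative solution is t = 82.

82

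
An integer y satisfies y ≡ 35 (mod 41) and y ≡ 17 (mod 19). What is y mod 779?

568

41⁻¹ mod 19: 41×13 ≡ 1 (mod 19), so 41⁻¹ ≡ 13.
y = 35 + 41×((17 − 35)×13 mod 19) = 35 + 41×13 = 568.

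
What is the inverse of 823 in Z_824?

823

By the extended Euclidean algorithm:
824 = 1·823 + 1
823 = 823·1 + 0
gcd(823, 824) = 1, so the inverse exists.
Back-substitute for 1:
1 = 1·824 − 1·823
So 823⁻¹ ≡ −1 ≡ 823 (mod 824).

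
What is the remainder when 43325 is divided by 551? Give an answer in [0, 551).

43325 = 78*551 + 347, so 43325 ≡ 347 (mod 551).

347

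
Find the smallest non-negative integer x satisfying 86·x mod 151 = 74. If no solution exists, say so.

gcd(86, 151) = 1, so a unique solution mod 151 exists.
86⁻¹ ≡ 72 (mod 151).
x ≡ 72·74 ≡ 43 (mod 151).

43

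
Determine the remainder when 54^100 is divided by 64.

Using repeated squaring:
100 in binary is 1100100, i.e. 100 = 64 + 32 + 4.
54^1 ≡ 54 (mod 64)
54^2 ≡ 54^2 = 2916 ≡ 36 (mod 64)
54^4 ≡ 36^2 = 1296 ≡ 16 (mod 64)
54^8 ≡ 16^2 = 256 ≡ 0 (mod 64)
54^16 ≡ 0^2 = 0 (mod 64)
54^32 ≡ 0^2 = 0 (mod 64)
54^64 ≡ 0^2 = 0 (mod 64)
54^100 = 54^64 × 54^32 × 54^4 ≡ 0 × 0 × 16 (mod 64).
Accumulate the product:
0 × 0 = 0
0 × 16 = 0

0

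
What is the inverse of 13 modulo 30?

7

30 = 2·13 + 4
13 = 3·4 + 1
4 = 4·1 + 0
gcd(13, 30) = 1, so the inverse exists.
Bézout: 1 = −3·30 + 7·13.
So 13⁻¹ ≡ 7 (mod 30).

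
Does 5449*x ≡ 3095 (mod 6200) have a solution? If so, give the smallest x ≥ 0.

3455

gcd(5449, 6200) = 1, so a unique solution mod 6200 exists.
5449⁻¹ ≡ 3649 (mod 6200).
x ≡ 3649*3095 ≡ 3455 (mod 6200).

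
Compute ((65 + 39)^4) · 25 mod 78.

52

65 + 39 = 104 ≡ 26 (mod 78)
(26)^4 ≡ 52 (mod 78)
52 · 25 = 1300 ≡ 52 (mod 78)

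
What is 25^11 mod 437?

93

11 in binary is 1011, i.e. 11 = 8 + 2 + 1.
25^1 ≡ 25 (mod 437)
25^2 ≡ 25^2 = 625 ≡ 188 (mod 437)
25^4 ≡ 188^2 = 35344 ≡ 384 (mod 437)
25^8 ≡ 384^2 = 147456 ≡ 187 (mod 437)
25^11 = 25^8 × 25^2 × 25^1 ≡ 187 × 188 × 25 (mod 437).
Accumulate the product:
187 × 188 = 35156 ≡ 196
196 × 25 = 4900 ≡ 93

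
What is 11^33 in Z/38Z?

11^1 ≡ 11 (mod 38)
11^2 ≡ 11^2 = 121 ≡ 7 (mod 38)
11^4 ≡ 7^2 = 49 ≡ 11 (mod 38)
11^8 ≡ 11^2 = 121 ≡ 7 (mod 38)
11^16 ≡ 7^2 = 49 ≡ 11 (mod 38)
11^32 ≡ 11^2 = 121 ≡ 7 (mod 38)
11^33 = 11^32 · 11^1 ≡ 7 · 11 (mod 38).
7 · 11 = 77 ≡ 1 (mod 38).

1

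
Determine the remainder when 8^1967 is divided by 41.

By square-and-multiply:
1967 in binary is 11110101111, i.e. 1967 = 1024 + 512 + 256 + 128 + 32 + 8 + 4 + 2 + 1.
8^1 ≡ 8 (mod 41)
8^2 ≡ 8^2 = 64 ≡ 23 (mod 41)
8^4 ≡ 23^2 = 529 ≡ 37 (mod 41)
8^8 ≡ 37^2 = 1369 ≡ 16 (mod 41)
8^16 ≡ 16^2 = 256 ≡ 10 (mod 41)
8^32 ≡ 10^2 = 100 ≡ 18 (mod 41)
8^64 ≡ 18^2 = 324 ≡ 37 (mod 41)
8^128 ≡ 37^2 = 1369 ≡ 16 (mod 41)
8^256 ≡ 16^2 = 256 ≡ 10 (mod 41)
8^512 ≡ 10^2 = 100 ≡ 18 (mod 41)
8^1024 ≡ 18^2 = 324 ≡ 37 (mod 41)
8^1967 = 8^1024 × 8^512 × 8^256 × 8^128 × 8^32 × 8^8 × 8^4 × 8^2 × 8^1 ≡ 37 × 18 × 10 × 16 × 18 × 16 × 37 × 23 × 8 (mod 41).
Accumulate the product:
37 × 18 = 666 ≡ 10
10 × 10 = 100 ≡ 18
18 × 16 = 288 ≡ 1
1 × 18 = 18
18 × 16 = 288 ≡ 1
1 × 37 = 37
37 × 23 = 851 ≡ 31
31 × 8 = 248 ≡ 2

2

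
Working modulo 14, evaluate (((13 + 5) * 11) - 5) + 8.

13 + 5 = 18 ≡ 4 (mod 14)
4 * 11 = 44 ≡ 2 (mod 14)
2 - 5 = -3 ≡ 11 (mod 14)
11 + 8 = 19 ≡ 5 (mod 14)

5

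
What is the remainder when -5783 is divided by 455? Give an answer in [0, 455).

132

-5783 = -13·455 + 132, so -5783 ≡ 132 (mod 455).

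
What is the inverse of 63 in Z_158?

153

158 = 2·63 + 32
63 = 1·32 + 31
32 = 1·31 + 1
31 = 31·1 + 0
gcd(63, 158) = 1, so the inverse exists.
Back-substitute for 1:
1 = 1·32 − 1·31
  = −1·63 + 2·32
  = 2·158 − 5·63
So 63⁻¹ ≡ −5 ≡ 153 (mod 158).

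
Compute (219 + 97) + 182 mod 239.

219 + 97 = 316 ≡ 77 (mod 239)
77 + 182 = 259 ≡ 20 (mod 239)

20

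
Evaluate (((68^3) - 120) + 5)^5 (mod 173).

(68)^3 ≡ 91 (mod 173)
91 - 120 = -29 ≡ 144 (mod 173)
144 + 5 = 149
(149)^5 ≡ 47 (mod 173)

47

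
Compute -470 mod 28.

6

-470 = -17×28 + 6, so -470 ≡ 6 (mod 28).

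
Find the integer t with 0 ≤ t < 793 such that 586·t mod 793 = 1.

521

By the extended Euclidean algorithm:
793 = 1*586 + 207
586 = 2*207 + 172
207 = 1*172 + 35
172 = 4*35 + 32
35 = 1*32 + 3
32 = 10*3 + 2
3 = 1*2 + 1
2 = 2*1 + 0
gcd(586, 793) = 1, so the inverse exists.
Back-substitute for 1:
1 = 1*3 − 1*2
  = −1*32 + 11*3
  = 11*35 − 12*32
  = −12*172 + 59*35
  = 59*207 − 71*172
  = −71*586 + 201*207
  = 201*793 − 272*586
So 586⁻¹ ≡ −272 ≡ 521 (mod 793).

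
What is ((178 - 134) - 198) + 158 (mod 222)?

4

178 - 134 = 44
44 - 198 = -154 ≡ 68 (mod 222)
68 + 158 = 226 ≡ 4 (mod 222)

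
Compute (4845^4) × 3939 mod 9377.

(4845)^4 ≡ 4280 (mod 9377)
4280 × 3939 = 16858920 ≡ 8451 (mod 9377)

8451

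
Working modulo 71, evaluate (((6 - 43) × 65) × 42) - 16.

6 - 43 = -37 ≡ 34 (mod 71)
34 × 65 = 2210 ≡ 9 (mod 71)
9 × 42 = 378 ≡ 23 (mod 71)
23 - 16 = 7

7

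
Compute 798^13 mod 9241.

13 in binary is 1101, i.e. 13 = 8 + 4 + 1.
798^1 ≡ 798 (mod 9241)
798^2 ≡ 798^2 = 636804 ≡ 8416 (mod 9241)
798^4 ≡ 8416^2 = 70829056 ≡ 6032 (mod 9241)
798^8 ≡ 6032^2 = 36385024 ≡ 3207 (mod 9241)
798^13 = 798^8 × 798^4 × 798^1 ≡ 3207 × 6032 × 798 (mod 9241).
Accumulate the product:
3207 × 6032 = 19344624 ≡ 3211
3211 × 798 = 2562378 ≡ 2621

2621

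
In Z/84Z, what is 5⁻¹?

By the extended Euclidean algorithm:
84 = 16*5 + 4
5 = 1*4 + 1
4 = 4*1 + 0
gcd(5, 84) = 1, so the inverse exists.
Bézout: 1 = −1*84 + 17*5.
So 5⁻¹ ≡ 17 (mod 84).

17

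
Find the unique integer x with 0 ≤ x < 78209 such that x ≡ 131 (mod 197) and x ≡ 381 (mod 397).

197⁻¹ mod 397: 197*264 ≡ 1 (mod 397), so 197⁻¹ ≡ 264.
x = 131 + 197*((381 − 131)*264 mod 397) = 131 + 197*98 = 19437.
Check: 19437 mod 197 = 131, 19437 mod 397 = 381. ✓

19437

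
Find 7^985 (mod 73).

985 in binary is 1111011001, i.e. 985 = 512 + 256 + 128 + 64 + 16 + 8 + 1.
7^1 ≡ 7 (mod 73)
7^2 ≡ 7^2 = 49 (mod 73)
7^4 ≡ 49^2 = 2401 ≡ 65 (mod 73)
7^8 ≡ 65^2 = 4225 ≡ 64 (mod 73)
7^16 ≡ 64^2 = 4096 ≡ 8 (mod 73)
7^32 ≡ 8^2 = 64 (mod 73)
7^64 ≡ 64^2 = 4096 ≡ 8 (mod 73)
7^128 ≡ 8^2 = 64 (mod 73)
7^256 ≡ 64^2 = 4096 ≡ 8 (mod 73)
7^512 ≡ 8^2 = 64 (mod 73)
7^985 = 7^512 · 7^256 · 7^128 · 7^64 · 7^16 · 7^8 · 7^1 ≡ 64 · 8 · 64 · 8 · 8 · 64 · 7 (mod 73).
Accumulate the product:
64 · 8 = 512 ≡ 1
1 · 64 = 64
64 · 8 = 512 ≡ 1
1 · 8 = 8
8 · 64 = 512 ≡ 1
1 · 7 = 7

7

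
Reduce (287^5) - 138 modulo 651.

359

(287)^5 ≡ 497 (mod 651)
497 - 138 = 359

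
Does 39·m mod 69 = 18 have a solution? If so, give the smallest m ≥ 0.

gcd(39, 69) = 3, and 3 | 18, so solutions exist.
Divide through by 3: 13·m mod 23 = 6.
13⁻¹ ≡ 16 (mod 23).
m ≡ 16·6 ≡ 4 (mod 23).
The smallest non-negative solution is m = 4.

4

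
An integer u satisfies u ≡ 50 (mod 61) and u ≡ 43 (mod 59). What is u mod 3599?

61⁻¹ mod 59: 61×30 ≡ 1 (mod 59), so 61⁻¹ ≡ 30.
u = 50 + 61×((43 − 50)×30 mod 59) = 50 + 61×26 = 1636.
Check: 1636 mod 61 = 50, 1636 mod 59 = 43. ✓

1636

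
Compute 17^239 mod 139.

12

Compute successive squares:
17^1 ≡ 17 (mod 139)
17^2 ≡ 17^2 = 289 ≡ 11 (mod 139)
17^4 ≡ 11^2 = 121 (mod 139)
17^8 ≡ 121^2 = 14641 ≡ 46 (mod 139)
17^16 ≡ 46^2 = 2116 ≡ 31 (mod 139)
17^32 ≡ 31^2 = 961 ≡ 127 (mod 139)
17^64 ≡ 127^2 = 16129 ≡ 5 (mod 139)
17^128 ≡ 5^2 = 25 (mod 139)
17^239 = 17^128 × 17^64 × 17^32 × 17^8 × 17^4 × 17^2 × 17^1 ≡ 25 × 5 × 127 × 46 × 121 × 11 × 17 (mod 139).
Accumulate the product:
25 × 5 = 125
125 × 127 = 15875 ≡ 29
29 × 46 = 1334 ≡ 83
83 × 121 = 10043 ≡ 35
35 × 11 = 385 ≡ 107
107 × 17 = 1819 ≡ 12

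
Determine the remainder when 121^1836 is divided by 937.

227

Using repeated squaring:
1836 in binary is 11100101100, i.e. 1836 = 1024 + 512 + 256 + 32 + 8 + 4.
121^1 ≡ 121 (mod 937)
121^2 ≡ 121^2 = 14641 ≡ 586 (mod 937)
121^4 ≡ 586^2 = 343396 ≡ 454 (mod 937)
121^8 ≡ 454^2 = 206116 ≡ 913 (mod 937)
121^16 ≡ 913^2 = 833569 ≡ 576 (mod 937)
121^32 ≡ 576^2 = 331776 ≡ 78 (mod 937)
121^64 ≡ 78^2 = 6084 ≡ 462 (mod 937)
121^128 ≡ 462^2 = 213444 ≡ 745 (mod 937)
121^256 ≡ 745^2 = 555025 ≡ 321 (mod 937)
121^512 ≡ 321^2 = 103041 ≡ 908 (mod 937)
121^1024 ≡ 908^2 = 824464 ≡ 841 (mod 937)
121^1836 = 121^1024 * 121^512 * 121^256 * 121^32 * 121^8 * 121^4 ≡ 841 * 908 * 321 * 78 * 913 * 454 (mod 937).
Accumulate the product:
841 * 908 = 763628 ≡ 910
910 * 321 = 292110 ≡ 703
703 * 78 = 54834 ≡ 488
488 * 913 = 445544 ≡ 469
469 * 454 = 212926 ≡ 227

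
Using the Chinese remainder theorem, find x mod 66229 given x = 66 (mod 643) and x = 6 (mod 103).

643⁻¹ mod 103: 643·33 ≡ 1 (mod 103), so 643⁻¹ ≡ 33.
x = 66 + 643·((6 − 66)·33 mod 103) = 66 + 643·80 = 51506.

51506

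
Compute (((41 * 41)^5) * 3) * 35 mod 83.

41 * 41 = 1681 ≡ 21 (mod 83)
(21)^5 ≡ 3 (mod 83)
3 * 3 = 9
9 * 35 = 315 ≡ 66 (mod 83)

66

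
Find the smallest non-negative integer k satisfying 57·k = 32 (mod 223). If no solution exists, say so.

204

gcd(57, 223) = 1, so a unique solution mod 223 exists.
57⁻¹ ≡ 90 (mod 223).
k ≡ 90·32 ≡ 204 (mod 223).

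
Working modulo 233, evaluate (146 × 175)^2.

109

146 × 175 = 25550 ≡ 153 (mod 233)
(153)^2 ≡ 109 (mod 233)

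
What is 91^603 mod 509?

426

Using repeated squaring:
91^1 ≡ 91 (mod 509)
91^2 ≡ 91^2 = 8281 ≡ 137 (mod 509)
91^4 ≡ 137^2 = 18769 ≡ 445 (mod 509)
91^8 ≡ 445^2 = 198025 ≡ 24 (mod 509)
91^16 ≡ 24^2 = 576 ≡ 67 (mod 509)
91^32 ≡ 67^2 = 4489 ≡ 417 (mod 509)
91^64 ≡ 417^2 = 173889 ≡ 320 (mod 509)
91^128 ≡ 320^2 = 102400 ≡ 91 (mod 509)
91^256 ≡ 91^2 = 8281 ≡ 137 (mod 509)
91^512 ≡ 137^2 = 18769 ≡ 445 (mod 509)
91^603 = 91^512 * 91^64 * 91^16 * 91^8 * 91^2 * 91^1 ≡ 445 * 320 * 67 * 24 * 137 * 91 (mod 509).
Accumulate the product:
445 * 320 = 142400 ≡ 389
389 * 67 = 26063 ≡ 104
104 * 24 = 2496 ≡ 460
460 * 137 = 63020 ≡ 413
413 * 91 = 37583 ≡ 426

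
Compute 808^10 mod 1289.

10 in binary is 1010, i.e. 10 = 8 + 2.
808^1 ≡ 808 (mod 1289)
808^2 ≡ 808^2 = 652864 ≡ 630 (mod 1289)
808^4 ≡ 630^2 = 396900 ≡ 1177 (mod 1289)
808^8 ≡ 1177^2 = 1385329 ≡ 943 (mod 1289)
808^10 = 808^8 * 808^2 ≡ 943 * 630 (mod 1289).
943 * 630 = 594090 ≡ 1150 (mod 1289).

1150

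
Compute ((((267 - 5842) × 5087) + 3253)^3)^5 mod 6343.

5868

267 - 5842 = -5575 ≡ 768 (mod 6343)
768 × 5087 = 3906816 ≡ 5871 (mod 6343)
5871 + 3253 = 9124 ≡ 2781 (mod 6343)
(2781)^3 ≡ 3020 (mod 6343)
(3020)^5 ≡ 5868 (mod 6343)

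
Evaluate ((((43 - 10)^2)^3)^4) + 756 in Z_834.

723

43 - 10 = 33
(33)^2 ≡ 255 (mod 834)
(255)^3 ≡ 621 (mod 834)
(621)^4 ≡ 801 (mod 834)
801 + 756 = 1557 ≡ 723 (mod 834)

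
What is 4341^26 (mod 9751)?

43

26 in binary is 11010, i.e. 26 = 16 + 8 + 2.
4341^1 ≡ 4341 (mod 9751)
4341^2 ≡ 4341^2 = 18844281 ≡ 5349 (mod 9751)
4341^4 ≡ 5349^2 = 28611801 ≡ 2367 (mod 9751)
4341^8 ≡ 2367^2 = 5602689 ≡ 5615 (mod 9751)
4341^16 ≡ 5615^2 = 31528225 ≡ 3242 (mod 9751)
4341^26 = 4341^16 · 4341^8 · 4341^2 ≡ 3242 · 5615 · 5349 (mod 9751).
Accumulate the product:
3242 · 5615 = 18203830 ≡ 8464
8464 · 5349 = 45273936 ≡ 43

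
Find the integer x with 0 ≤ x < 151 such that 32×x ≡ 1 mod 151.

118

By the extended Euclidean algorithm:
151 = 4*32 + 23
32 = 1*23 + 9
23 = 2*9 + 5
9 = 1*5 + 4
5 = 1*4 + 1
4 = 4*1 + 0
gcd(32, 151) = 1, so the inverse exists.
Bézout: 1 = 7*151 − 33*32.
So 32⁻¹ ≡ −33 ≡ 118 (mod 151).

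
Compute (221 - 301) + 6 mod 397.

323

221 - 301 = -80 ≡ 317 (mod 397)
317 + 6 = 323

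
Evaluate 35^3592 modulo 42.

7

3592 in binary is 111000001000, i.e. 3592 = 2048 + 1024 + 512 + 8.
35^1 ≡ 35 (mod 42)
35^2 ≡ 35^2 = 1225 ≡ 7 (mod 42)
35^4 ≡ 7^2 = 49 ≡ 7 (mod 42)
35^8 ≡ 7^2 = 49 ≡ 7 (mod 42)
35^16 ≡ 7^2 = 49 ≡ 7 (mod 42)
35^32 ≡ 7^2 = 49 ≡ 7 (mod 42)
35^64 ≡ 7^2 = 49 ≡ 7 (mod 42)
35^128 ≡ 7^2 = 49 ≡ 7 (mod 42)
35^256 ≡ 7^2 = 49 ≡ 7 (mod 42)
35^512 ≡ 7^2 = 49 ≡ 7 (mod 42)
35^1024 ≡ 7^2 = 49 ≡ 7 (mod 42)
35^2048 ≡ 7^2 = 49 ≡ 7 (mod 42)
35^3592 = 35^2048 * 35^1024 * 35^512 * 35^8 ≡ 7 * 7 * 7 * 7 (mod 42).
Accumulate the product:
7 * 7 = 49 ≡ 7
7 * 7 = 49 ≡ 7
7 * 7 = 49 ≡ 7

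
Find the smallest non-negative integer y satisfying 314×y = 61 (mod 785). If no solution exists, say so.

no solution

gcd(314, 785) = 157, and 157 does not divide 61.
So the congruence has no solution.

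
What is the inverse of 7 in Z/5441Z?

2332

By the extended Euclidean algorithm:
5441 = 777×7 + 2
7 = 3×2 + 1
2 = 2×1 + 0
gcd(7, 5441) = 1, so the inverse exists.
Bézout: 1 = −3×5441 + 2332×7.
So 7⁻¹ ≡ 2332 (mod 5441).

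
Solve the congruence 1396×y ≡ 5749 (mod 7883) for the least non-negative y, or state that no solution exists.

gcd(1396, 7883) = 1, so a unique solution mod 7883 exists.
1396⁻¹ ≡ 4749 (mod 7883).
y ≡ 4749×5749 ≡ 3172 (mod 7883).

3172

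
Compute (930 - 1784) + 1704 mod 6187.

930 - 1784 = -854 ≡ 5333 (mod 6187)
5333 + 1704 = 7037 ≡ 850 (mod 6187)

850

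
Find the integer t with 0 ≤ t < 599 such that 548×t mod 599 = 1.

Apply the Euclidean algorithm and back-substitute:
599 = 1×548 + 51
548 = 10×51 + 38
51 = 1×38 + 13
38 = 2×13 + 12
13 = 1×12 + 1
12 = 12×1 + 0
gcd(548, 599) = 1, so the inverse exists.
Bézout: 1 = 43×599 − 47×548.
So 548⁻¹ ≡ −47 ≡ 552 (mod 599).

552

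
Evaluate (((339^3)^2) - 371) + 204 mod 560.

(339)^3 ≡ 139 (mod 560)
(139)^2 ≡ 281 (mod 560)
281 - 371 = -90 ≡ 470 (mod 560)
470 + 204 = 674 ≡ 114 (mod 560)

114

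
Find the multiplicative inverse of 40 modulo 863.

By the extended Euclidean algorithm:
863 = 21×40 + 23
40 = 1×23 + 17
23 = 1×17 + 6
17 = 2×6 + 5
6 = 1×5 + 1
5 = 5×1 + 0
gcd(40, 863) = 1, so the inverse exists.
Bézout: 1 = 7×863 − 151×40.
So 40⁻¹ ≡ −151 ≡ 712 (mod 863).

712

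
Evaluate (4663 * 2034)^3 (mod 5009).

4663 * 2034 = 9484542 ≡ 2505 (mod 5009)
(2505)^3 ≡ 4383 (mod 5009)

4383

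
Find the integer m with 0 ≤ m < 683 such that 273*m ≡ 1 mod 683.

678

683 = 2*273 + 137
273 = 1*137 + 136
137 = 1*136 + 1
136 = 136*1 + 0
gcd(273, 683) = 1, so the inverse exists.
Back-substitute for 1:
1 = 1*137 − 1*136
  = −1*273 + 2*137
  = 2*683 − 5*273
So 273⁻¹ ≡ −5 ≡ 678 (mod 683).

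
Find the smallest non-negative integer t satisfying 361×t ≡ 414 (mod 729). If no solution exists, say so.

gcd(361, 729) = 1, so a unique solution mod 729 exists.
361⁻¹ ≡ 208 (mod 729).
t ≡ 208×414 ≡ 90 (mod 729).

90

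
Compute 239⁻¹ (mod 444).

Apply the Euclidean algorithm and back-substitute:
444 = 1×239 + 205
239 = 1×205 + 34
205 = 6×34 + 1
34 = 34×1 + 0
gcd(239, 444) = 1, so the inverse exists.
Bézout: 1 = 7×444 − 13×239.
So 239⁻¹ ≡ −13 ≡ 431 (mod 444).

431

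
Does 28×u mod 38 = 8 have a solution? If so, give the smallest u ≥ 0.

gcd(28, 38) = 2, and 2 | 8, so solutions exist.
Divide through by 2: 14×u = 4 (mod 19).
14⁻¹ ≡ 15 (mod 19).
u ≡ 15×4 ≡ 3 (mod 19).
The smallest non-negative solution is u = 3.

3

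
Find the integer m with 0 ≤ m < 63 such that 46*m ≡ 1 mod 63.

Run the extended Euclidean algorithm:
63 = 1×46 + 17
46 = 2×17 + 12
17 = 1×12 + 5
12 = 2×5 + 2
5 = 2×2 + 1
2 = 2×1 + 0
gcd(46, 63) = 1, so the inverse exists.
Back-substitute for 1:
1 = 1×5 − 2×2
  = −2×12 + 5×5
  = 5×17 − 7×12
  = −7×46 + 19×17
  = 19×63 − 26×46
So 46⁻¹ ≡ −26 ≡ 37 (mod 63).

37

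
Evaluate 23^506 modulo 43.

506 in binary is 111111010, i.e. 506 = 256 + 128 + 64 + 32 + 16 + 8 + 2.
23^1 ≡ 23 (mod 43)
23^2 ≡ 23^2 = 529 ≡ 13 (mod 43)
23^4 ≡ 13^2 = 169 ≡ 40 (mod 43)
23^8 ≡ 40^2 = 1600 ≡ 9 (mod 43)
23^16 ≡ 9^2 = 81 ≡ 38 (mod 43)
23^32 ≡ 38^2 = 1444 ≡ 25 (mod 43)
23^64 ≡ 25^2 = 625 ≡ 23 (mod 43)
23^128 ≡ 23^2 = 529 ≡ 13 (mod 43)
23^256 ≡ 13^2 = 169 ≡ 40 (mod 43)
23^506 = 23^256 * 23^128 * 23^64 * 23^32 * 23^16 * 23^8 * 23^2 ≡ 40 * 13 * 23 * 25 * 38 * 9 * 13 (mod 43).
Accumulate the product:
40 * 13 = 520 ≡ 4
4 * 23 = 92 ≡ 6
6 * 25 = 150 ≡ 21
21 * 38 = 798 ≡ 24
24 * 9 = 216 ≡ 1
1 * 13 = 13

13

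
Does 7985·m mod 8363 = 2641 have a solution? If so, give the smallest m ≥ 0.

4617

gcd(7985, 8363) = 1, so a unique solution mod 8363 exists.
7985⁻¹ ≡ 4093 (mod 8363).
m ≡ 4093·2641 ≡ 4617 (mod 8363).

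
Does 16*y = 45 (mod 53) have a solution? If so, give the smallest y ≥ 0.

gcd(16, 53) = 1, so a unique solution mod 53 exists.
16⁻¹ ≡ 10 (mod 53).
y ≡ 10*45 ≡ 26 (mod 53).

26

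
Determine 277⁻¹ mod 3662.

2221

3662 = 13×277 + 61
277 = 4×61 + 33
61 = 1×33 + 28
33 = 1×28 + 5
28 = 5×5 + 3
5 = 1×3 + 2
3 = 1×2 + 1
2 = 2×1 + 0
gcd(277, 3662) = 1, so the inverse exists.
Back-substitute for 1:
1 = 1×3 − 1×2
  = −1×5 + 2×3
  = 2×28 − 11×5
  = −11×33 + 13×28
  = 13×61 − 24×33
  = −24×277 + 109×61
  = 109×3662 − 1441×277
So 277⁻¹ ≡ −1441 ≡ 2221 (mod 3662).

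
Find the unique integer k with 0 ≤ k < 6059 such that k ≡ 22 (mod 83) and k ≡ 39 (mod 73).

769

83⁻¹ mod 73: 83×22 ≡ 1 (mod 73), so 83⁻¹ ≡ 22.
k = 22 + 83×((39 − 22)×22 mod 73) = 22 + 83×9 = 769.
Check: 769 mod 83 = 22, 769 mod 73 = 39. ✓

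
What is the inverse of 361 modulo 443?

27

By the extended Euclidean algorithm:
443 = 1*361 + 82
361 = 4*82 + 33
82 = 2*33 + 16
33 = 2*16 + 1
16 = 16*1 + 0
gcd(361, 443) = 1, so the inverse exists.
Back-substitute for 1:
1 = 1*33 − 2*16
  = −2*82 + 5*33
  = 5*361 − 22*82
  = −22*443 + 27*361
So 361⁻¹ ≡ 27 (mod 443).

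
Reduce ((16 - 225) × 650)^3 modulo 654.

650

16 - 225 = -209 ≡ 445 (mod 654)
445 × 650 = 289250 ≡ 182 (mod 654)
(182)^3 ≡ 650 (mod 654)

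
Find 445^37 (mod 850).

37 in binary is 100101, i.e. 37 = 32 + 4 + 1.
445^1 ≡ 445 (mod 850)
445^2 ≡ 445^2 = 198025 ≡ 825 (mod 850)
445^4 ≡ 825^2 = 680625 ≡ 625 (mod 850)
445^8 ≡ 625^2 = 390625 ≡ 475 (mod 850)
445^16 ≡ 475^2 = 225625 ≡ 375 (mod 850)
445^32 ≡ 375^2 = 140625 ≡ 375 (mod 850)
445^37 = 445^32 * 445^4 * 445^1 ≡ 375 * 625 * 445 (mod 850).
Accumulate the product:
375 * 625 = 234375 ≡ 625
625 * 445 = 278125 ≡ 175

175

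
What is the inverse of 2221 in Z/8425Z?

7856

By the extended Euclidean algorithm:
8425 = 3·2221 + 1762
2221 = 1·1762 + 459
1762 = 3·459 + 385
459 = 1·385 + 74
385 = 5·74 + 15
74 = 4·15 + 14
15 = 1·14 + 1
14 = 14·1 + 0
gcd(2221, 8425) = 1, so the inverse exists.
Back-substitute for 1:
1 = 1·15 − 1·14
  = −1·74 + 5·15
  = 5·385 − 26·74
  = −26·459 + 31·385
  = 31·1762 − 119·459
  = −119·2221 + 150·1762
  = 150·8425 − 569·2221
So 2221⁻¹ ≡ −569 ≡ 7856 (mod 8425).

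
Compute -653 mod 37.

-653 = -18·37 + 13, so -653 ≡ 13 (mod 37).

13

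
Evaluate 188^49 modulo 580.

568

By square-and-multiply:
188^1 ≡ 188 (mod 580)
188^2 ≡ 188^2 = 35344 ≡ 544 (mod 580)
188^4 ≡ 544^2 = 295936 ≡ 136 (mod 580)
188^8 ≡ 136^2 = 18496 ≡ 516 (mod 580)
188^16 ≡ 516^2 = 266256 ≡ 36 (mod 580)
188^32 ≡ 36^2 = 1296 ≡ 136 (mod 580)
188^49 = 188^32 · 188^16 · 188^1 ≡ 136 · 36 · 188 (mod 580).
Accumulate the product:
136 · 36 = 4896 ≡ 256
256 · 188 = 48128 ≡ 568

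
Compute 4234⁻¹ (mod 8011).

7415

8011 = 1*4234 + 3777
4234 = 1*3777 + 457
3777 = 8*457 + 121
457 = 3*121 + 94
121 = 1*94 + 27
94 = 3*27 + 13
27 = 2*13 + 1
13 = 13*1 + 0
gcd(4234, 8011) = 1, so the inverse exists.
Back-substitute for 1:
1 = 1*27 − 2*13
  = −2*94 + 7*27
  = 7*121 − 9*94
  = −9*457 + 34*121
  = 34*3777 − 281*457
  = −281*4234 + 315*3777
  = 315*8011 − 596*4234
So 4234⁻¹ ≡ −596 ≡ 7415 (mod 8011).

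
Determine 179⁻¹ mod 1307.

Apply the Euclidean algorithm and back-substitute:
1307 = 7·179 + 54
179 = 3·54 + 17
54 = 3·17 + 3
17 = 5·3 + 2
3 = 1·2 + 1
2 = 2·1 + 0
gcd(179, 1307) = 1, so the inverse exists.
Bézout: 1 = 63·1307 − 460·179.
So 179⁻¹ ≡ −460 ≡ 847 (mod 1307).

847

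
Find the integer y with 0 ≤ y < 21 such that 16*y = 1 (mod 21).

4

Apply the Euclidean algorithm and back-substitute:
21 = 1·16 + 5
16 = 3·5 + 1
5 = 5·1 + 0
gcd(16, 21) = 1, so the inverse exists.
Back-substitute for 1:
1 = 1·16 − 3·5
  = −3·21 + 4·16
So 16⁻¹ ≡ 4 (mod 21).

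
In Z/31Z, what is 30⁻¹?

30

By the extended Euclidean algorithm:
31 = 1·30 + 1
30 = 30·1 + 0
gcd(30, 31) = 1, so the inverse exists.
Back-substitute for 1:
1 = 1·31 − 1·30
So 30⁻¹ ≡ −1 ≡ 30 (mod 31).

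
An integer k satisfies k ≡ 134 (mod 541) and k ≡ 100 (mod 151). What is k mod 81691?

57480

541⁻¹ mod 151: 541·139 ≡ 1 (mod 151), so 541⁻¹ ≡ 139.
k = 134 + 541·((100 − 134)·139 mod 151) = 134 + 541·106 = 57480.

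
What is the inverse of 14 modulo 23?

23 = 1×14 + 9
14 = 1×9 + 5
9 = 1×5 + 4
5 = 1×4 + 1
4 = 4×1 + 0
gcd(14, 23) = 1, so the inverse exists.
Bézout: 1 = −3×23 + 5×14.
So 14⁻¹ ≡ 5 (mod 23).

5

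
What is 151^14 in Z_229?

173

Using repeated squaring:
14 in binary is 1110, i.e. 14 = 8 + 4 + 2.
151^1 ≡ 151 (mod 229)
151^2 ≡ 151^2 = 22801 ≡ 130 (mod 229)
151^4 ≡ 130^2 = 16900 ≡ 183 (mod 229)
151^8 ≡ 183^2 = 33489 ≡ 55 (mod 229)
151^14 = 151^8 * 151^4 * 151^2 ≡ 55 * 183 * 130 (mod 229).
Accumulate the product:
55 * 183 = 10065 ≡ 218
218 * 130 = 28340 ≡ 173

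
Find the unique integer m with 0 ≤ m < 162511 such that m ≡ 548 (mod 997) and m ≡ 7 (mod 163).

23479

997⁻¹ mod 163: 997·103 ≡ 1 (mod 163), so 997⁻¹ ≡ 103.
m = 548 + 997·((7 − 548)·103 mod 163) = 548 + 997·23 = 23479.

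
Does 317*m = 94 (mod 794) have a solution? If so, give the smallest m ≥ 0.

108

gcd(317, 794) = 1, so a unique solution mod 794 exists.
317⁻¹ ≡ 263 (mod 794).
m ≡ 263*94 ≡ 108 (mod 794).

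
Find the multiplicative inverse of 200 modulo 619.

65

619 = 3·200 + 19
200 = 10·19 + 10
19 = 1·10 + 9
10 = 1·9 + 1
9 = 9·1 + 0
gcd(200, 619) = 1, so the inverse exists.
Bézout: 1 = −21·619 + 65·200.
So 200⁻¹ ≡ 65 (mod 619).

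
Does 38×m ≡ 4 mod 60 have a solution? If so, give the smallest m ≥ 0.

gcd(38, 60) = 2, and 2 | 4, so solutions exist.
Divide through by 2: 19×m ≡ 2 (mod 30).
19⁻¹ ≡ 19 (mod 30).
m ≡ 19×2 ≡ 8 (mod 30).
The smallest non-negative solution is m = 8.

8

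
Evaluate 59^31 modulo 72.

Using repeated squaring:
31 in binary is 11111, i.e. 31 = 16 + 8 + 4 + 2 + 1.
59^1 ≡ 59 (mod 72)
59^2 ≡ 59^2 = 3481 ≡ 25 (mod 72)
59^4 ≡ 25^2 = 625 ≡ 49 (mod 72)
59^8 ≡ 49^2 = 2401 ≡ 25 (mod 72)
59^16 ≡ 25^2 = 625 ≡ 49 (mod 72)
59^31 = 59^16 × 59^8 × 59^4 × 59^2 × 59^1 ≡ 49 × 25 × 49 × 25 × 59 (mod 72).
Accumulate the product:
49 × 25 = 1225 ≡ 1
1 × 49 = 49
49 × 25 = 1225 ≡ 1
1 × 59 = 59

59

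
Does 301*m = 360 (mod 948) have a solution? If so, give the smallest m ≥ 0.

gcd(301, 948) = 1, so a unique solution mod 948 exists.
301⁻¹ ≡ 337 (mod 948).
m ≡ 337*360 ≡ 924 (mod 948).

924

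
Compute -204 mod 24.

-204 = -9×24 + 12, so -204 ≡ 12 (mod 24).

12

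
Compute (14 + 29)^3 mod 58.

47

14 + 29 = 43
(43)^3 ≡ 47 (mod 58)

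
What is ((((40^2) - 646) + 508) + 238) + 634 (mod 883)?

568

(40)^2 ≡ 717 (mod 883)
717 - 646 = 71
71 + 508 = 579
579 + 238 = 817
817 + 634 = 1451 ≡ 568 (mod 883)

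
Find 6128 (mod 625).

503

6128 = 9·625 + 503, so 6128 ≡ 503 (mod 625).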